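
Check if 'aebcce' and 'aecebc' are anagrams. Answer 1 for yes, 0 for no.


Sort characters of 'aebcce': 'abccee'
Sort characters of 'aecebc': 'abccee'
Sorted forms match -> they ARE anagrams
Result: 1

1


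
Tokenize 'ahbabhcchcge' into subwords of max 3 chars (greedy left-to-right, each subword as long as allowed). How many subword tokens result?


'ahbabhcchcge' has 12 characters.
Chunking with max size 3:
  Chunk 1: 'ahb' (positions 0-2)
  Chunk 2: 'abh' (positions 3-5)
  Chunk 3: 'cch' (positions 6-8)
  Chunk 4: 'cge' (positions 9-11)
Total chunks: ceil(12 / 3) = 4

4


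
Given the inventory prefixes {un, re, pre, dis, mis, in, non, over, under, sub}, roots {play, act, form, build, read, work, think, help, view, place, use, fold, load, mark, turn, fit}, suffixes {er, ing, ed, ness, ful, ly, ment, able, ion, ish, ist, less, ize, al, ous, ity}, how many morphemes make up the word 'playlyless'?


Segmenting 'playlyless' against the inventory:
  'play' -> root (morpheme 1)
  'ly' -> suffix (morpheme 2)
  'less' -> suffix (morpheme 3)
Total morphemes: 3

3


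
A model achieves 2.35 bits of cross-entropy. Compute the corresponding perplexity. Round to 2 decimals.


Perplexity formula: PP = 2^H
H = 2.35
PP = 2^2.35
Decompose: 2^2.35 = 2^2 * 2^0.35
2^2 = 4, 2^0.35 ~ 1.2745606
PP ~ 4 * 1.2745606 = 5.0982424
Rounded to 2 decimals: 5.10

5.10


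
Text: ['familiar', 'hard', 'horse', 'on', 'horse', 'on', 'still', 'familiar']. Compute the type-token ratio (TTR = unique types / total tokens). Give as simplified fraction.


Tokens: 8
Unique types: ('familiar', 'hard', 'horse', 'on', 'still') = 5
TTR = 5/8
Already in lowest terms.

5/8


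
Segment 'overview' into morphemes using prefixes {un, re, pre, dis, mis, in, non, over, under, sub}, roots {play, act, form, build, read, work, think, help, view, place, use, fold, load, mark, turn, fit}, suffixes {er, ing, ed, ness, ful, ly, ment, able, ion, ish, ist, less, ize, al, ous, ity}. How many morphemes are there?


Segmenting 'overview' against the inventory:
  'over' -> prefix (morpheme 1)
  'view' -> root (morpheme 2)
Total morphemes: 2

2


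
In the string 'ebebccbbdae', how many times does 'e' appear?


Scanning 'ebebccbbdae' for 'e':
  Position 0: 'e' -> MATCH (count: 1)
  Position 2: 'e' -> MATCH (count: 2)
  Position 10: 'e' -> MATCH (count: 3)
Total occurrences of 'e': 3

3


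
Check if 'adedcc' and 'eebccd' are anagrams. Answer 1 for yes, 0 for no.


Sort characters of 'adedcc': 'accdde'
Sort characters of 'eebccd': 'bccdee'
Sorted forms differ -> they are NOT anagrams
Result: 0

0


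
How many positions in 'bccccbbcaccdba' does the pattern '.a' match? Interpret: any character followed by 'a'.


Pattern: .a means any character followed by 'a'.
Scanning 'bccccbbcaccdba' position-by-position:
  Pos 0: window 'bc' -> no
  Pos 1: window 'cc' -> no
  Pos 2: window 'cc' -> no
  Pos 3: window 'cc' -> no
  Pos 4: window 'cb' -> no
  Pos 5: window 'bb' -> no
  Pos 6: window 'bc' -> no
  Pos 7: window 'ca' -> MATCH
  Pos 8: window 'ac' -> no
  Pos 9: window 'cc' -> no
  Pos 10: window 'cd' -> no
  Pos 11: window 'db' -> no
  Pos 12: window 'ba' -> MATCH
  Pos 13: window 'a' -> no
Total matches: 2

2


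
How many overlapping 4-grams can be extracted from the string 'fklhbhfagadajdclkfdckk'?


String 'fklhbhfagadajdclkfdckk' has length L = 22.
Number of overlapping n-grams = L - n + 1
Substituting: 22 - 4 + 1 = 19

19


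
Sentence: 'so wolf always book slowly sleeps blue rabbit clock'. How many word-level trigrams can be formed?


Word trigrams from [9] words:
  Trigram 1: (so wolf always)
  Trigram 2: (wolf always book)
  Trigram 3: (always book slowly)
  Trigram 4: (book slowly sleeps)
  Trigram 5: (slowly sleeps blue)
  Trigram 6: (sleeps blue rabbit)
  Trigram 7: (blue rabbit clock)
Total word trigrams: 9 - 2 = 7

7


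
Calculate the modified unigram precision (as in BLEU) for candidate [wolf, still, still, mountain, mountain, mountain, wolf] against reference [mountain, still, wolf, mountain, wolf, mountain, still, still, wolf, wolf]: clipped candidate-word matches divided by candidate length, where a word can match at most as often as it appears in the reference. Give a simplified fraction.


Reference word counts: {'mountain': 3, 'still': 3, 'wolf': 4}
Checking each candidate word (with clipping):
  'wolf' -> in reference (ref count 4, used 1/4) -> match (matches: 1)
  'still' -> in reference (ref count 3, used 1/3) -> match (matches: 2)
  'still' -> in reference (ref count 3, used 2/3) -> match (matches: 3)
  'mountain' -> in reference (ref count 3, used 1/3) -> match (matches: 4)
  'mountain' -> in reference (ref count 3, used 2/3) -> match (matches: 5)
  'mountain' -> in reference (ref count 3, used 3/3) -> match (matches: 6)
  'wolf' -> in reference (ref count 4, used 2/4) -> match (matches: 7)
Clipped matches: 7, Candidate length: 7
Precision = 7/7 = 1

1


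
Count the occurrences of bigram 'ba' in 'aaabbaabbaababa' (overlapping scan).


Scanning 'aaabbaabbaababa' for bigram 'ba':
  Position 0: 'aa' -> no
  Position 1: 'aa' -> no
  Position 2: 'ab' -> no
  Position 3: 'bb' -> no
  Position 4: 'ba' -> MATCH
  Position 5: 'aa' -> no
  Position 6: 'ab' -> no
  Position 7: 'bb' -> no
  Position 8: 'ba' -> MATCH
  Position 9: 'aa' -> no
  Position 10: 'ab' -> no
  Position 11: 'ba' -> MATCH
  Position 12: 'ab' -> no
  Position 13: 'ba' -> MATCH
Total matches: 4

4


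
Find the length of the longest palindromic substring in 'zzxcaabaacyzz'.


Scanning 'zzxcaabaacyzz' for palindromic substrings.
Substring at positions 3-9: 'caabaac'.
Check: reverse('caabaac') = 'caabaac' -> palindrome confirmed.
Neighbouring characters ('x' / 'y') break symmetry, so it cannot extend further.
No longer palindromic substring exists; longest length = 7

7


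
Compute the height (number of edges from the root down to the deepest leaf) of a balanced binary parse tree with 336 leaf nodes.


In a balanced binary tree with n leaves the deepest leaf is ceil(log2(n)) edges below the root.
log2(336) = 8.3923
ceil(8.3923) = 9
height (edges) = 9

9


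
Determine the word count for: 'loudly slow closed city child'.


Counting words by splitting on spaces:
  Word 1: 'loudly'
  Word 2: 'slow'
  Word 3: 'closed'
  Word 4: 'city'
  Word 5: 'child'
Total words: 5

5


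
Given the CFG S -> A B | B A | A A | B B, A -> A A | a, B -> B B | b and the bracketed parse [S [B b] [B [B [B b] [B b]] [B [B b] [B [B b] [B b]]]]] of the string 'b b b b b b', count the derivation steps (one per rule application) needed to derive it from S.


Every bracketed nonterminal node [X ...] in the tree is produced by exactly one rule application.
Reading the tree off as a leftmost derivation:
  Step 1: S  =>  B B   (applied S -> B B)
  Step 2: B B  =>  b B   (applied B -> b)
  Step 3: b B  =>  b B B   (applied B -> B B)
  Step 4: b B B  =>  b B B B   (applied B -> B B)
  Step 5: b B B B  =>  b b B B   (applied B -> b)
  Step 6: b b B B  =>  b b b B   (applied B -> b)
  Step 7: b b b B  =>  b b b B B   (applied B -> B B)
  Step 8: b b b B B  =>  b b b b B   (applied B -> b)
  Step 9: b b b b B  =>  b b b b B B   (applied B -> B B)
  Step 10: b b b b B B  =>  b b b b b B   (applied B -> b)
  Step 11: b b b b b B  =>  b b b b b b   (applied B -> b)
Final yield: b b b b b b
Total rewrite steps: 11

11


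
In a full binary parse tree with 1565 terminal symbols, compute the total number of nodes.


Leaf nodes (terminals): 1565
Internal nodes = n - 1 = 1565 - 1 = 1564
Total = leaves + internal = 1565 + 1564 = 3129

3129


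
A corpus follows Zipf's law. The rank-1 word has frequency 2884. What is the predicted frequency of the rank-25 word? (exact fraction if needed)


Zipf's law: freq(rank) = f1 / rank
f1 = 2884, rank = 25
freq = 2884 / 25
GCD(2884, 25) = 1
Simplified: 2884/25

2884/25


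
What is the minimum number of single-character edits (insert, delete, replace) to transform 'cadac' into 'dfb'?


Building DP table for s1='cadac' (len 5) and s2='dfb' (len 3):
       d  f  b
    0  1  2  3
  c 1  1  2  3
  a 2  2  2  3
  d 3  2  3  3
  a 4  3  3  4
  c 5  4  4  4
Edit distance = dp[5][3] = 4

4


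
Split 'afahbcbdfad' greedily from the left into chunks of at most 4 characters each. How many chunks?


'afahbcbdfad' has 11 characters.
Chunking with max size 4:
  Chunk 1: 'afah' (positions 0-3)
  Chunk 2: 'bcbd' (positions 4-7)
  Chunk 3: 'fad' (positions 8-10)
Total chunks: ceil(11 / 4) = 3

3


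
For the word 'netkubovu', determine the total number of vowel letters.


Scanning each character of 'netkubovu':
  Position 1: 'n' -> consonant (running count: 0)
  Position 2: 'e' -> vowel (running count: 1)
  Position 3: 't' -> consonant (running count: 1)
  Position 4: 'k' -> consonant (running count: 1)
  Position 5: 'u' -> vowel (running count: 2)
  Position 6: 'b' -> consonant (running count: 2)
  Position 7: 'o' -> vowel (running count: 3)
  Position 8: 'v' -> consonant (running count: 3)
  Position 9: 'u' -> vowel (running count: 4)
Total vowels: 4

4


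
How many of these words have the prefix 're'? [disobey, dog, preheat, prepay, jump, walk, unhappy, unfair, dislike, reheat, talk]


Checking each word for prefix 're':
  'disobey' -> no (count: 0)
  'dog' -> no (count: 0)
  'preheat' -> no (count: 0)
  'prepay' -> no (count: 0)
  'jump' -> no (count: 0)
  'walk' -> no (count: 0)
  'unhappy' -> no (count: 0)
  'unfair' -> no (count: 0)
  'dislike' -> no (count: 0)
  'reheat' -> YES, starts with 're' (count: 1)
  'talk' -> no (count: 1)
Total with prefix 're': 1

1


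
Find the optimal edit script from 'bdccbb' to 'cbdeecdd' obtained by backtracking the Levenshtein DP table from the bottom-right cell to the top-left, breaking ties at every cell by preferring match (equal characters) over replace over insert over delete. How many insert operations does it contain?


Edit distance = 5. Backtracking from cell (6, 8) with preference match > replace > insert > delete,
then listing the resulting alignment 'bdccbb' -> 'cbdeecdd' left to right:
  Step 1: insert 'c' [insertion #1]
  Step 2: keep 'b'
  Step 3: keep 'd'
  Step 4: insert 'e' [insertion #2]
  Step 5: replace c->e
  Step 6: keep 'c'
  Step 7: replace b->d
  Step 8: replace b->d
Total insertions: 2

2


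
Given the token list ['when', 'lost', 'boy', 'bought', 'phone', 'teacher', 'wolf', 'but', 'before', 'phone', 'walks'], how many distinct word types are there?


Listing all tokens and tracking unique types:
  Token 1: 'when' -> NEW (unique so far: 1)
  Token 2: 'lost' -> NEW (unique so far: 2)
  Token 3: 'boy' -> NEW (unique so far: 3)
  Token 4: 'bought' -> NEW (unique so far: 4)
  Token 5: 'phone' -> NEW (unique so far: 5)
  Token 6: 'teacher' -> NEW (unique so far: 6)
  Token 7: 'wolf' -> NEW (unique so far: 7)
  Token 8: 'but' -> NEW (unique so far: 8)
  Token 9: 'before' -> NEW (unique so far: 9)
  Token 10: 'phone' -> duplicate (unique so far: 9)
  Token 11: 'walks' -> NEW (unique so far: 10)
Unique types: ('before', 'bought', 'boy', 'but', 'lost', 'phone', 'teacher', 'walks', 'when', 'wolf')
Vocabulary size: 10

10


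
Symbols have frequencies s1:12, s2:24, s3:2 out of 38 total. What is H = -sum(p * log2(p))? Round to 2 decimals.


Computing entropy H = -sum(p_i * log2(p_i)):
  s1: p = 12/38 = 0.3158, -p*log2(p) = 0.5251
  s2: p = 24/38 = 0.6316, -p*log2(p) = 0.4187
  s3: p = 2/38 = 0.0526, -p*log2(p) = 0.2236
H = sum of terms = 1.1674
Rounded to 2 decimals: 1.17

1.17


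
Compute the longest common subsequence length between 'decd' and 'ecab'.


DP table for LCS of 'decd' and 'ecab':
       e  c  a  b
    0  0  0  0  0
  d 0  0  0  0  0
  e 0  1  1  1  1
  c 0  1  2  2  2
  d 0  1  2  2  2
LCS: 'ec'
LCS length = 2

2


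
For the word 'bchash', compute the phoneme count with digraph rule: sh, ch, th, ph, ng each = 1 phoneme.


Parsing 'bchash' greedily, digraphs first:
  'b' -> consonant phoneme (phonemes so far: 1)
  'ch' -> digraph (1 consonant phoneme) (phonemes so far: 2)
  'a' -> vowel phoneme (phonemes so far: 3)
  'sh' -> digraph (1 consonant phoneme) (phonemes so far: 4)
Total phonemes: 4

4


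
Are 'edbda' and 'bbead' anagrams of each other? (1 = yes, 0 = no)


Sort characters of 'edbda': 'abdde'
Sort characters of 'bbead': 'abbde'
Sorted forms differ -> they are NOT anagrams
Result: 0

0


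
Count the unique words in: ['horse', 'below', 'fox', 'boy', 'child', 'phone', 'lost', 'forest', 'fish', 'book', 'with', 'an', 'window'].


Listing all tokens and tracking unique types:
  Token 1: 'horse' -> NEW (unique so far: 1)
  Token 2: 'below' -> NEW (unique so far: 2)
  Token 3: 'fox' -> NEW (unique so far: 3)
  Token 4: 'boy' -> NEW (unique so far: 4)
  Token 5: 'child' -> NEW (unique so far: 5)
  Token 6: 'phone' -> NEW (unique so far: 6)
  Token 7: 'lost' -> NEW (unique so far: 7)
  Token 8: 'forest' -> NEW (unique so far: 8)
  Token 9: 'fish' -> NEW (unique so far: 9)
  Token 10: 'book' -> NEW (unique so far: 10)
  Token 11: 'with' -> NEW (unique so far: 11)
  Token 12: 'an' -> NEW (unique so far: 12)
  Token 13: 'window' -> NEW (unique so far: 13)
Unique types: ('an', 'below', 'book', 'boy', 'child', 'fish', 'forest', 'fox', 'horse', 'lost', 'phone', 'window', 'with')
Vocabulary size: 13

13


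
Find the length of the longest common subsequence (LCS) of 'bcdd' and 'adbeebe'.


DP table for LCS of 'bcdd' and 'adbeebe':
       a  d  b  e  e  b  e
    0  0  0  0  0  0  0  0
  b 0  0  0  1  1  1  1  1
  c 0  0  0  1  1  1  1  1
  d 0  0  1  1  1  1  1  1
  d 0  0  1  1  1  1  1  1
LCS: 'b'
LCS length = 1

1


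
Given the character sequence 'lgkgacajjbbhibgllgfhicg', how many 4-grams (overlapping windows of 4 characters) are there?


String 'lgkgacajjbbhibgllgfhicg' has length L = 23.
Number of overlapping n-grams = L - n + 1
Substituting: 23 - 4 + 1 = 20

20


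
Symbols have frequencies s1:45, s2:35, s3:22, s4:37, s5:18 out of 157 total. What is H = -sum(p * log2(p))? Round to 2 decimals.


Computing entropy H = -sum(p_i * log2(p_i)):
  s1: p = 45/157 = 0.2866, -p*log2(p) = 0.5167
  s2: p = 35/157 = 0.2229, -p*log2(p) = 0.4827
  s3: p = 22/157 = 0.1401, -p*log2(p) = 0.3973
  s4: p = 37/157 = 0.2357, -p*log2(p) = 0.4914
  s5: p = 18/157 = 0.1146, -p*log2(p) = 0.3582
H = sum of terms = 2.2463
Rounded to 2 decimals: 2.25

2.25


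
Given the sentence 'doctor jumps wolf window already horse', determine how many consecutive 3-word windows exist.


Word trigrams from [6] words:
  Trigram 1: (doctor jumps wolf)
  Trigram 2: (jumps wolf window)
  Trigram 3: (wolf window already)
  Trigram 4: (window already horse)
Total word trigrams: 6 - 2 = 4

4


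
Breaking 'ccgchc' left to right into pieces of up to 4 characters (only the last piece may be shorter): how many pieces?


'ccgchc' has 6 characters.
Chunking with max size 4:
  Chunk 1: 'ccgc' (positions 0-3)
  Chunk 2: 'hc' (positions 4-5)
Total chunks: ceil(6 / 4) = 2

2


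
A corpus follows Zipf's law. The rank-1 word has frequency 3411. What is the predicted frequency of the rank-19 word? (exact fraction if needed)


Zipf's law: freq(rank) = f1 / rank
f1 = 3411, rank = 19
freq = 3411 / 19
GCD(3411, 19) = 1
Simplified: 3411/19

3411/19


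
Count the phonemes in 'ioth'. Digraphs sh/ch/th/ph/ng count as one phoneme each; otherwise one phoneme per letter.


Parsing 'ioth' greedily, digraphs first:
  'i' -> vowel phoneme (phonemes so far: 1)
  'o' -> vowel phoneme (phonemes so far: 2)
  'th' -> digraph (1 consonant phoneme) (phonemes so far: 3)
Total phonemes: 3

3


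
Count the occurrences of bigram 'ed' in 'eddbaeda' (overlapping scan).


Scanning 'eddbaeda' for bigram 'ed':
  Position 0: 'ed' -> MATCH
  Position 1: 'dd' -> no
  Position 2: 'db' -> no
  Position 3: 'ba' -> no
  Position 4: 'ae' -> no
  Position 5: 'ed' -> MATCH
  Position 6: 'da' -> no
Total matches: 2

2


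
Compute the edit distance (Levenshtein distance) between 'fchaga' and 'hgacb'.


Building DP table for s1='fchaga' (len 6) and s2='hgacb' (len 5):
       h  g  a  c  b
    0  1  2  3  4  5
  f 1  1  2  3  4  5
  c 2  2  2  3  3  4
  h 3  2  3  3  4  4
  a 4  3  3  3  4  5
  g 5  4  3  4  4  5
  a 6  5  4  3  4  5
Edit distance = dp[6][5] = 5

5


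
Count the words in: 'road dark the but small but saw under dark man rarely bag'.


Counting words by splitting on spaces:
  Word 1: 'road'
  Word 2: 'dark'
  Word 3: 'the'
  Word 4: 'but'
  Word 5: 'small'
  Word 6: 'but'
  Word 7: 'saw'
  Word 8: 'under'
  Word 9: 'dark'
  Word 10: 'man'
  Word 11: 'rarely'
  Word 12: 'bag'
Total words: 12

12


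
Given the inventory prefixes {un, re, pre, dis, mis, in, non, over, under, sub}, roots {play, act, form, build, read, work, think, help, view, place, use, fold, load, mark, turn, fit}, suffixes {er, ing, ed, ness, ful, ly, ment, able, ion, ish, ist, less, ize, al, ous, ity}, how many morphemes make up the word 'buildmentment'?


Segmenting 'buildmentment' against the inventory:
  'build' -> root (morpheme 1)
  'ment' -> suffix (morpheme 2)
  'ment' -> suffix (morpheme 3)
Total morphemes: 3

3


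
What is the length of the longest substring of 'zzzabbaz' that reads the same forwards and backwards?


Scanning 'zzzabbaz' for palindromic substrings.
Substring at positions 2-7: 'zabbaz'.
Check: reverse('zabbaz') = 'zabbaz' -> palindrome confirmed.
Neighbouring characters ('z' / '-') break symmetry, so it cannot extend further.
No longer palindromic substring exists; longest length = 6

6


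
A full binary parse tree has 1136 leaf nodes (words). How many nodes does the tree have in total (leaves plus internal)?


Leaf nodes (terminals): 1136
Internal nodes = n - 1 = 1136 - 1 = 1135
Total = leaves + internal = 1136 + 1135 = 2271

2271


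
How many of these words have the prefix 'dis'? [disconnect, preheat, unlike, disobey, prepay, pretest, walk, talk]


Checking each word for prefix 'dis':
  'disconnect' -> YES, starts with 'dis' (count: 1)
  'preheat' -> no (count: 1)
  'unlike' -> no (count: 1)
  'disobey' -> YES, starts with 'dis' (count: 2)
  'prepay' -> no (count: 2)
  'pretest' -> no (count: 2)
  'walk' -> no (count: 2)
  'talk' -> no (count: 2)
Total with prefix 'dis': 2

2


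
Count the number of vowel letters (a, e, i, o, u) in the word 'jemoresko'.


Scanning each character of 'jemoresko':
  Position 1: 'j' -> consonant (running count: 0)
  Position 2: 'e' -> vowel (running count: 1)
  Position 3: 'm' -> consonant (running count: 1)
  Position 4: 'o' -> vowel (running count: 2)
  Position 5: 'r' -> consonant (running count: 2)
  Position 6: 'e' -> vowel (running count: 3)
  Position 7: 's' -> consonant (running count: 3)
  Position 8: 'k' -> consonant (running count: 3)
  Position 9: 'o' -> vowel (running count: 4)
Total vowels: 4

4


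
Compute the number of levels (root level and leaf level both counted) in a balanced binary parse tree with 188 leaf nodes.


In a balanced binary tree with n leaves the deepest leaf is ceil(log2(n)) edges below the root,
so counting node levels inclusive of root and leaves gives ceil(log2(n)) + 1 levels.
log2(188) = 7.5546
ceil(7.5546) = 8
levels = 8 + 1 = 9

9


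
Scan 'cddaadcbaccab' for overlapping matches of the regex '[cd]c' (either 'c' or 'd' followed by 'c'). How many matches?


Pattern: [cd]c means either 'c' or 'd' followed by 'c'.
Scanning 'cddaadcbaccab' position-by-position:
  Pos 0: window 'cd' -> no
  Pos 1: window 'dd' -> no
  Pos 2: window 'da' -> no
  Pos 3: window 'aa' -> no
  Pos 4: window 'ad' -> no
  Pos 5: window 'dc' -> MATCH
  Pos 6: window 'cb' -> no
  Pos 7: window 'ba' -> no
  Pos 8: window 'ac' -> no
  Pos 9: window 'cc' -> MATCH
  Pos 10: window 'ca' -> no
  Pos 11: window 'ab' -> no
  Pos 12: window 'b' -> no
Total matches: 2

2


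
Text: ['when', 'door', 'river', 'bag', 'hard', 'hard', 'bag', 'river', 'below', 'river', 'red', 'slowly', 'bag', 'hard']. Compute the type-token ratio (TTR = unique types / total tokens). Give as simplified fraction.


Tokens: 14
Unique types: ('bag', 'below', 'door', 'hard', 'red', 'river', 'slowly', 'when') = 8
TTR = 8/14
Simplify: divide both by 2 -> 4/7
TTR = 4/7

4/7


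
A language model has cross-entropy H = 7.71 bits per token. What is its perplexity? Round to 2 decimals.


Perplexity formula: PP = 2^H
H = 7.71
PP = 2^7.71
Decompose: 2^7.71 = 2^7 * 2^0.71
2^7 = 128, 2^0.71 ~ 1.6358041
PP ~ 128 * 1.6358041 = 209.3829248
Rounded to 2 decimals: 209.38

209.38


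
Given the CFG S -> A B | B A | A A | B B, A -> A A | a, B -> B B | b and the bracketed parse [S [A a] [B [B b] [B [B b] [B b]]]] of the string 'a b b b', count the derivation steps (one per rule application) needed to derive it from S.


Every bracketed nonterminal node [X ...] in the tree is produced by exactly one rule application.
Reading the tree off as a leftmost derivation:
  Step 1: S  =>  A B   (applied S -> A B)
  Step 2: A B  =>  a B   (applied A -> a)
  Step 3: a B  =>  a B B   (applied B -> B B)
  Step 4: a B B  =>  a b B   (applied B -> b)
  Step 5: a b B  =>  a b B B   (applied B -> B B)
  Step 6: a b B B  =>  a b b B   (applied B -> b)
  Step 7: a b b B  =>  a b b b   (applied B -> b)
Final yield: a b b b
Total rewrite steps: 7

7


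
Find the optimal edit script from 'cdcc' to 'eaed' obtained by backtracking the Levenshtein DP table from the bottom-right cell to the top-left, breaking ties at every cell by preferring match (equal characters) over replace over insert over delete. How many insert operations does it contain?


Edit distance = 4. Backtracking from cell (4, 4) with preference match > replace > insert > delete,
then listing the resulting alignment 'cdcc' -> 'eaed' left to right:
  Step 1: replace c->e
  Step 2: replace d->a
  Step 3: replace c->e
  Step 4: replace c->d
Total insertions: 0

0


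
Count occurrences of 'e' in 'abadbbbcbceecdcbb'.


Scanning 'abadbbbcbceecdcbb' for 'e':
  Position 10: 'e' -> MATCH (count: 1)
  Position 11: 'e' -> MATCH (count: 2)
Total occurrences of 'e': 2

2


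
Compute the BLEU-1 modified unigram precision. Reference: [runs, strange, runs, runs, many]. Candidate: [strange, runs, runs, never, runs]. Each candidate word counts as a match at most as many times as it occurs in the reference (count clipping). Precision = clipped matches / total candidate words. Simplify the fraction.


Reference word counts: {'many': 1, 'runs': 3, 'strange': 1}
Checking each candidate word (with clipping):
  'strange' -> in reference (ref count 1, used 1/1) -> match (matches: 1)
  'runs' -> in reference (ref count 3, used 1/3) -> match (matches: 2)
  'runs' -> in reference (ref count 3, used 2/3) -> match (matches: 3)
  'never' -> not in reference -> no match (matches: 3)
  'runs' -> in reference (ref count 3, used 3/3) -> match (matches: 4)
Clipped matches: 4, Candidate length: 5
Precision = 4/5

4/5


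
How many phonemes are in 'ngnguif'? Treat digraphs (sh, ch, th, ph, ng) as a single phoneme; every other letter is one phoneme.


Parsing 'ngnguif' greedily, digraphs first:
  'ng' -> digraph (1 consonant phoneme) (phonemes so far: 1)
  'ng' -> digraph (1 consonant phoneme) (phonemes so far: 2)
  'u' -> vowel phoneme (phonemes so far: 3)
  'i' -> vowel phoneme (phonemes so far: 4)
  'f' -> consonant phoneme (phonemes so far: 5)
Total phonemes: 5

5


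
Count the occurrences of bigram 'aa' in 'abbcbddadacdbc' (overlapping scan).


Scanning 'abbcbddadacdbc' for bigram 'aa':
  Position 0: 'ab' -> no
  Position 1: 'bb' -> no
  Position 2: 'bc' -> no
  Position 3: 'cb' -> no
  Position 4: 'bd' -> no
  Position 5: 'dd' -> no
  Position 6: 'da' -> no
  Position 7: 'ad' -> no
  Position 8: 'da' -> no
  Position 9: 'ac' -> no
  Position 10: 'cd' -> no
  Position 11: 'db' -> no
  Position 12: 'bc' -> no
Total matches: 0

0


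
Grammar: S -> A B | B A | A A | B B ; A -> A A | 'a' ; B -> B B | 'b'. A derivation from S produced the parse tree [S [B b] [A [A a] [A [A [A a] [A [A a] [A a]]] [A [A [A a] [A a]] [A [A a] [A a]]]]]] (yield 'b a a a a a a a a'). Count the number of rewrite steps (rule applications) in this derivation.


Every bracketed nonterminal node [X ...] in the tree is produced by exactly one rule application.
Reading the tree off as a leftmost derivation:
  Step 1: S  =>  B A   (applied S -> B A)
  Step 2: B A  =>  b A   (applied B -> b)
  Step 3: b A  =>  b A A   (applied A -> A A)
  Step 4: b A A  =>  b a A   (applied A -> a)
  Step 5: b a A  =>  b a A A   (applied A -> A A)
  Step 6: b a A A  =>  b a A A A   (applied A -> A A)
  Step 7: b a A A A  =>  b a a A A   (applied A -> a)
  Step 8: b a a A A  =>  b a a A A A   (applied A -> A A)
  Step 9: b a a A A A  =>  b a a a A A   (applied A -> a)
  Step 10: b a a a A A  =>  b a a a a A   (applied A -> a)
  Step 11: b a a a a A  =>  b a a a a A A   (applied A -> A A)
  Step 12: b a a a a A A  =>  b a a a a A A A   (applied A -> A A)
  Step 13: b a a a a A A A  =>  b a a a a a A A   (applied A -> a)
  Step 14: b a a a a a A A  =>  b a a a a a a A   (applied A -> a)
  Step 15: b a a a a a a A  =>  b a a a a a a A A   (applied A -> A A)
  Step 16: b a a a a a a A A  =>  b a a a a a a a A   (applied A -> a)
  Step 17: b a a a a a a a A  =>  b a a a a a a a a   (applied A -> a)
Final yield: b a a a a a a a a
Total rewrite steps: 17

17


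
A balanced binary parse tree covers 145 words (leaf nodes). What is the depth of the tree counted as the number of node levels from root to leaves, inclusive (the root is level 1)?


In a balanced binary tree with n leaves the deepest leaf is ceil(log2(n)) edges below the root,
so counting node levels inclusive of root and leaves gives ceil(log2(n)) + 1 levels.
log2(145) = 7.1799
ceil(7.1799) = 8
levels = 8 + 1 = 9

9


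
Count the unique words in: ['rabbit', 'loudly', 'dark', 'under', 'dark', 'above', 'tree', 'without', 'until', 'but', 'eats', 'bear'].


Listing all tokens and tracking unique types:
  Token 1: 'rabbit' -> NEW (unique so far: 1)
  Token 2: 'loudly' -> NEW (unique so far: 2)
  Token 3: 'dark' -> NEW (unique so far: 3)
  Token 4: 'under' -> NEW (unique so far: 4)
  Token 5: 'dark' -> duplicate (unique so far: 4)
  Token 6: 'above' -> NEW (unique so far: 5)
  Token 7: 'tree' -> NEW (unique so far: 6)
  Token 8: 'without' -> NEW (unique so far: 7)
  Token 9: 'until' -> NEW (unique so far: 8)
  Token 10: 'but' -> NEW (unique so far: 9)
  Token 11: 'eats' -> NEW (unique so far: 10)
  Token 12: 'bear' -> NEW (unique so far: 11)
Unique types: ('above', 'bear', 'but', 'dark', 'eats', 'loudly', 'rabbit', 'tree', 'under', 'until', 'without')
Vocabulary size: 11

11


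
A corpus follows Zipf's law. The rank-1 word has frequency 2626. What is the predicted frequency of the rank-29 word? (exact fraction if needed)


Zipf's law: freq(rank) = f1 / rank
f1 = 2626, rank = 29
freq = 2626 / 29
GCD(2626, 29) = 1
Simplified: 2626/29

2626/29


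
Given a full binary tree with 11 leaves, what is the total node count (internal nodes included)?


Leaf nodes (terminals): 11
Internal nodes = n - 1 = 11 - 1 = 10
Total = leaves + internal = 11 + 10 = 21

21


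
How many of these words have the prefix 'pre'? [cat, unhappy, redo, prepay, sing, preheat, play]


Checking each word for prefix 'pre':
  'cat' -> no (count: 0)
  'unhappy' -> no (count: 0)
  'redo' -> no (count: 0)
  'prepay' -> YES, starts with 'pre' (count: 1)
  'sing' -> no (count: 1)
  'preheat' -> YES, starts with 'pre' (count: 2)
  'play' -> no (count: 2)
Total with prefix 'pre': 2

2


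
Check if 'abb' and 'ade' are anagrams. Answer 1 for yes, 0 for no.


Sort characters of 'abb': 'abb'
Sort characters of 'ade': 'ade'
Sorted forms differ -> they are NOT anagrams
Result: 0

0


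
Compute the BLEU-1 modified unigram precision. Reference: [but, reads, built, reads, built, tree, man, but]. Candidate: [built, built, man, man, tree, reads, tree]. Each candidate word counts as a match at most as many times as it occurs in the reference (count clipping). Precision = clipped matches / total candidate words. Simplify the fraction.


Reference word counts: {'built': 2, 'but': 2, 'man': 1, 'reads': 2, 'tree': 1}
Checking each candidate word (with clipping):
  'built' -> in reference (ref count 2, used 1/2) -> match (matches: 1)
  'built' -> in reference (ref count 2, used 2/2) -> match (matches: 2)
  'man' -> in reference (ref count 1, used 1/1) -> match (matches: 3)
  'man' -> ref count 1 already used up (1/1) -> clipped, no match (matches: 3)
  'tree' -> in reference (ref count 1, used 1/1) -> match (matches: 4)
  'reads' -> in reference (ref count 2, used 1/2) -> match (matches: 5)
  'tree' -> ref count 1 already used up (1/1) -> clipped, no match (matches: 5)
Clipped matches: 5, Candidate length: 7
Precision = 5/7

5/7


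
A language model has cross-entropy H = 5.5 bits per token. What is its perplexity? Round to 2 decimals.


Perplexity formula: PP = 2^H
H = 5.5
PP = 2^5.5
Decompose: 2^5.5 = 2^5 * 2^0.5 = 2^5 * sqrt(2)
2^5 = 32, sqrt(2) ~ 1.4142136
PP ~ 32 * 1.4142136 = 45.2548352
Rounded to 2 decimals: 45.25

45.25


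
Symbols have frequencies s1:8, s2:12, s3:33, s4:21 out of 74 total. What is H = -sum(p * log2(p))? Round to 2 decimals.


Computing entropy H = -sum(p_i * log2(p_i)):
  s1: p = 8/74 = 0.1081, -p*log2(p) = 0.3470
  s2: p = 12/74 = 0.1622, -p*log2(p) = 0.4256
  s3: p = 33/74 = 0.4459, -p*log2(p) = 0.5196
  s4: p = 21/74 = 0.2838, -p*log2(p) = 0.5157
H = sum of terms = 1.8079
Rounded to 2 decimals: 1.81

1.81


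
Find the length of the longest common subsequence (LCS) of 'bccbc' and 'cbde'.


DP table for LCS of 'bccbc' and 'cbde':
       c  b  d  e
    0  0  0  0  0
  b 0  0  1  1  1
  c 0  1  1  1  1
  c 0  1  1  1  1
  b 0  1  2  2  2
  c 0  1  2  2  2
LCS: 'cb'
LCS length = 2

2


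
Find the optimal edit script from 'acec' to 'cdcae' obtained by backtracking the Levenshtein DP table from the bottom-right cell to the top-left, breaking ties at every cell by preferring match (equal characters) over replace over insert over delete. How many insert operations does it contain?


Edit distance = 4. Backtracking from cell (4, 5) with preference match > replace > insert > delete,
then listing the resulting alignment 'acec' -> 'cdcae' left to right:
  Step 1: insert 'c' [insertion #1]
  Step 2: replace a->d
  Step 3: keep 'c'
  Step 4: replace e->a
  Step 5: replace c->e
Total insertions: 1

1


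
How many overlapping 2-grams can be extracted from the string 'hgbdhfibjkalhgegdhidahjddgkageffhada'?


String 'hgbdhfibjkalhgegdhidahjddgkageffhada' has length L = 36.
Number of overlapping n-grams = L - n + 1
Substituting: 36 - 2 + 1 = 35

35


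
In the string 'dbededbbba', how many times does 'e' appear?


Scanning 'dbededbbba' for 'e':
  Position 2: 'e' -> MATCH (count: 1)
  Position 4: 'e' -> MATCH (count: 2)
Total occurrences of 'e': 2

2


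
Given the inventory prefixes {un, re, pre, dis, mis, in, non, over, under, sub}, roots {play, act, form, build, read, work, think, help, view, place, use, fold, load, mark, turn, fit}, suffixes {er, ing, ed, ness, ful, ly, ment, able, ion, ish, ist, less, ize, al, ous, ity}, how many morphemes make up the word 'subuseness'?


Segmenting 'subuseness' against the inventory:
  'sub' -> prefix (morpheme 1)
  'use' -> root (morpheme 2)
  'ness' -> suffix (morpheme 3)
Total morphemes: 3

3


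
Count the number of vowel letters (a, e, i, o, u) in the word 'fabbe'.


Scanning each character of 'fabbe':
  Position 1: 'f' -> consonant (running count: 0)
  Position 2: 'a' -> vowel (running count: 1)
  Position 3: 'b' -> consonant (running count: 1)
  Position 4: 'b' -> consonant (running count: 1)
  Position 5: 'e' -> vowel (running count: 2)
Total vowels: 2

2


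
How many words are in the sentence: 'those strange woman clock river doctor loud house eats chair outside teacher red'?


Counting words by splitting on spaces:
  Word 1: 'those'
  Word 2: 'strange'
  Word 3: 'woman'
  Word 4: 'clock'
  Word 5: 'river'
  Word 6: 'doctor'
  Word 7: 'loud'
  Word 8: 'house'
  Word 9: 'eats'
  Word 10: 'chair'
  Word 11: 'outside'
  Word 12: 'teacher'
  Word 13: 'red'
Total words: 13

13


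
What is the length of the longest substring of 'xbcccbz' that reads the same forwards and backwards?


Scanning 'xbcccbz' for palindromic substrings.
Substring at positions 1-5: 'bcccb'.
Check: reverse('bcccb') = 'bcccb' -> palindrome confirmed.
Neighbouring characters ('x' / 'z') break symmetry, so it cannot extend further.
No longer palindromic substring exists; longest length = 5

5


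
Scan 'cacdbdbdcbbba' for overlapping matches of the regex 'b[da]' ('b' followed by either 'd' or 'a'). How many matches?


Pattern: b[da] means 'b' followed by either 'd' or 'a'.
Scanning 'cacdbdbdcbbba' position-by-position:
  Pos 0: window 'ca' -> no
  Pos 1: window 'ac' -> no
  Pos 2: window 'cd' -> no
  Pos 3: window 'db' -> no
  Pos 4: window 'bd' -> MATCH
  Pos 5: window 'db' -> no
  Pos 6: window 'bd' -> MATCH
  Pos 7: window 'dc' -> no
  Pos 8: window 'cb' -> no
  Pos 9: window 'bb' -> no
  Pos 10: window 'bb' -> no
  Pos 11: window 'ba' -> MATCH
  Pos 12: window 'a' -> no
Total matches: 3

3


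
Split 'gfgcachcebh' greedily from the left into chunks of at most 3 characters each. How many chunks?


'gfgcachcebh' has 11 characters.
Chunking with max size 3:
  Chunk 1: 'gfg' (positions 0-2)
  Chunk 2: 'cac' (positions 3-5)
  Chunk 3: 'hce' (positions 6-8)
  Chunk 4: 'bh' (positions 9-10)
Total chunks: ceil(11 / 3) = 4

4


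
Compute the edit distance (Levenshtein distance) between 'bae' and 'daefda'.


Building DP table for s1='bae' (len 3) and s2='daefda' (len 6):
       d  a  e  f  d  a
    0  1  2  3  4  5  6
  b 1  1  2  3  4  5  6
  a 2  2  1  2  3  4  5
  e 3  3  2  1  2  3  4
Edit distance = dp[3][6] = 4

4


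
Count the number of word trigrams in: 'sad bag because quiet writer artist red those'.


Word trigrams from [8] words:
  Trigram 1: (sad bag because)
  Trigram 2: (bag because quiet)
  Trigram 3: (because quiet writer)
  Trigram 4: (quiet writer artist)
  Trigram 5: (writer artist red)
  Trigram 6: (artist red those)
Total word trigrams: 8 - 2 = 6

6


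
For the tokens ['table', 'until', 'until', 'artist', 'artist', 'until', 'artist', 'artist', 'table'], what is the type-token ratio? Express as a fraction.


Tokens: 9
Unique types: ('artist', 'table', 'until') = 3
TTR = 3/9
Simplify: divide both by 3 -> 1/3
TTR = 1/3

1/3


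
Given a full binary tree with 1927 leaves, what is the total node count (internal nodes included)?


Leaf nodes (terminals): 1927
Internal nodes = n - 1 = 1927 - 1 = 1926
Total = leaves + internal = 1927 + 1926 = 3853

3853


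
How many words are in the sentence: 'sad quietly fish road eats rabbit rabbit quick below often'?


Counting words by splitting on spaces:
  Word 1: 'sad'
  Word 2: 'quietly'
  Word 3: 'fish'
  Word 4: 'road'
  Word 5: 'eats'
  Word 6: 'rabbit'
  Word 7: 'rabbit'
  Word 8: 'quick'
  Word 9: 'below'
  Word 10: 'often'
Total words: 10

10


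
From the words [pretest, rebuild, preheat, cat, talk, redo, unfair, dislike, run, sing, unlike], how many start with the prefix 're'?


Checking each word for prefix 're':
  'pretest' -> no (count: 0)
  'rebuild' -> YES, starts with 're' (count: 1)
  'preheat' -> no (count: 1)
  'cat' -> no (count: 1)
  'talk' -> no (count: 1)
  'redo' -> YES, starts with 're' (count: 2)
  'unfair' -> no (count: 2)
  'dislike' -> no (count: 2)
  'run' -> no (count: 2)
  'sing' -> no (count: 2)
  'unlike' -> no (count: 2)
Total with prefix 're': 2

2


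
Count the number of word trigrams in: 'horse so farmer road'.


Word trigrams from [4] words:
  Trigram 1: (horse so farmer)
  Trigram 2: (so farmer road)
Total word trigrams: 4 - 2 = 2

2


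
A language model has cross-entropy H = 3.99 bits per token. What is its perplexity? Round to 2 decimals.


Perplexity formula: PP = 2^H
H = 3.99
PP = 2^3.99
Decompose: 2^3.99 = 2^3 * 2^0.99
2^3 = 8, 2^0.99 ~ 1.9861850
PP ~ 8 * 1.9861850 = 15.8894800
Rounded to 2 decimals: 15.89

15.89


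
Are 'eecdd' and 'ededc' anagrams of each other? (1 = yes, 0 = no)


Sort characters of 'eecdd': 'cddee'
Sort characters of 'ededc': 'cddee'
Sorted forms match -> they ARE anagrams
Result: 1

1


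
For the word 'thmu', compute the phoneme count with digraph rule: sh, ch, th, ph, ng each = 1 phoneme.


Parsing 'thmu' greedily, digraphs first:
  'th' -> digraph (1 consonant phoneme) (phonemes so far: 1)
  'm' -> consonant phoneme (phonemes so far: 2)
  'u' -> vowel phoneme (phonemes so far: 3)
Total phonemes: 3

3


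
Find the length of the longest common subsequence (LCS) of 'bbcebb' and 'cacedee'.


DP table for LCS of 'bbcebb' and 'cacedee':
       c  a  c  e  d  e  e
    0  0  0  0  0  0  0  0
  b 0  0  0  0  0  0  0  0
  b 0  0  0  0  0  0  0  0
  c 0  1  1  1  1  1  1  1
  e 0  1  1  1  2  2  2  2
  b 0  1  1  1  2  2  2  2
  b 0  1  1  1  2  2  2  2
LCS: 'ce'
LCS length = 2

2


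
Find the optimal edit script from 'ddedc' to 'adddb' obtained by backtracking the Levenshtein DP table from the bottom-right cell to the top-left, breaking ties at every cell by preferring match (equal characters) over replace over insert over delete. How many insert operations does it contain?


Edit distance = 3. Backtracking from cell (5, 5) with preference match > replace > insert > delete,
then listing the resulting alignment 'ddedc' -> 'adddb' left to right:
  Step 1: replace d->a
  Step 2: keep 'd'
  Step 3: replace e->d
  Step 4: keep 'd'
  Step 5: replace c->b
Total insertions: 0

0


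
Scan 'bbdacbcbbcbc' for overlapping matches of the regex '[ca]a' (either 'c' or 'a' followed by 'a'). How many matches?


Pattern: [ca]a means either 'c' or 'a' followed by 'a'.
Scanning 'bbdacbcbbcbc' position-by-position:
  Pos 0: window 'bb' -> no
  Pos 1: window 'bd' -> no
  Pos 2: window 'da' -> no
  Pos 3: window 'ac' -> no
  Pos 4: window 'cb' -> no
  Pos 5: window 'bc' -> no
  Pos 6: window 'cb' -> no
  Pos 7: window 'bb' -> no
  Pos 8: window 'bc' -> no
  Pos 9: window 'cb' -> no
  Pos 10: window 'bc' -> no
  Pos 11: window 'c' -> no
Total matches: 0

0


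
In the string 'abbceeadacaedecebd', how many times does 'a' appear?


Scanning 'abbceeadacaedecebd' for 'a':
  Position 0: 'a' -> MATCH (count: 1)
  Position 6: 'a' -> MATCH (count: 2)
  Position 8: 'a' -> MATCH (count: 3)
  Position 10: 'a' -> MATCH (count: 4)
Total occurrences of 'a': 4

4


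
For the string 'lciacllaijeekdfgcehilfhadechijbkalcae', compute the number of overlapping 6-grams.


String 'lciacllaijeekdfgcehilfhadechijbkalcae' has length L = 37.
Number of overlapping n-grams = L - n + 1
Substituting: 37 - 6 + 1 = 32

32


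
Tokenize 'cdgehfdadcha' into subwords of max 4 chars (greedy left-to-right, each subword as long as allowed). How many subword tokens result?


'cdgehfdadcha' has 12 characters.
Chunking with max size 4:
  Chunk 1: 'cdge' (positions 0-3)
  Chunk 2: 'hfda' (positions 4-7)
  Chunk 3: 'dcha' (positions 8-11)
Total chunks: ceil(12 / 4) = 3

3


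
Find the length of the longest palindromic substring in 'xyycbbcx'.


Scanning 'xyycbbcx' for palindromic substrings.
Substring at positions 3-6: 'cbbc'.
Check: reverse('cbbc') = 'cbbc' -> palindrome confirmed.
Neighbouring characters ('y' / 'x') break symmetry, so it cannot extend further.
No longer palindromic substring exists; longest length = 4

4


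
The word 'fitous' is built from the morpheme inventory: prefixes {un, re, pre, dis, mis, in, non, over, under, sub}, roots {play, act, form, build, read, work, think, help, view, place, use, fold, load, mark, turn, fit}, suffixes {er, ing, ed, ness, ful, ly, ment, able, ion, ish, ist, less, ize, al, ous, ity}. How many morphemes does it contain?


Segmenting 'fitous' against the inventory:
  'fit' -> root (morpheme 1)
  'ous' -> suffix (morpheme 2)
Total morphemes: 2

2


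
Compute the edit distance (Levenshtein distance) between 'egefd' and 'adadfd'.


Building DP table for s1='egefd' (len 5) and s2='adadfd' (len 6):
       a  d  a  d  f  d
    0  1  2  3  4  5  6
  e 1  1  2  3  4  5  6
  g 2  2  2  3  4  5  6
  e 3  3  3  3  4  5  6
  f 4  4  4  4  4  4  5
  d 5  5  4  5  4  5  4
Edit distance = dp[5][6] = 4

4
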